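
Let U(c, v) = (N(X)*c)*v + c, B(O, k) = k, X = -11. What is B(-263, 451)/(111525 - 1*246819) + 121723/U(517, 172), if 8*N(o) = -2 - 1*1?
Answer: -32966395333/8883268746 ≈ -3.7111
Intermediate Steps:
N(o) = -3/8 (N(o) = (-2 - 1*1)/8 = (-2 - 1)/8 = (1/8)*(-3) = -3/8)
U(c, v) = c - 3*c*v/8 (U(c, v) = (-3*c/8)*v + c = -3*c*v/8 + c = c - 3*c*v/8)
B(-263, 451)/(111525 - 1*246819) + 121723/U(517, 172) = 451/(111525 - 1*246819) + 121723/(((1/8)*517*(8 - 3*172))) = 451/(111525 - 246819) + 121723/(((1/8)*517*(8 - 516))) = 451/(-135294) + 121723/(((1/8)*517*(-508))) = 451*(-1/135294) + 121723/(-65659/2) = -451/135294 + 121723*(-2/65659) = -451/135294 - 243446/65659 = -32966395333/8883268746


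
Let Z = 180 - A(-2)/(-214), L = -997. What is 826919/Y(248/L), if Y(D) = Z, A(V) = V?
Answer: 88480333/19259 ≈ 4594.2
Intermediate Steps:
Z = 19259/107 (Z = 180 - (-2)/(-214) = 180 - (-2)*(-1)/214 = 180 - 1*1/107 = 180 - 1/107 = 19259/107 ≈ 179.99)
Y(D) = 19259/107
826919/Y(248/L) = 826919/(19259/107) = 826919*(107/19259) = 88480333/19259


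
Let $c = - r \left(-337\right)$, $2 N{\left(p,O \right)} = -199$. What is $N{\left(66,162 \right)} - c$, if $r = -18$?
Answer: $\frac{11933}{2} \approx 5966.5$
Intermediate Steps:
$N{\left(p,O \right)} = - \frac{199}{2}$ ($N{\left(p,O \right)} = \frac{1}{2} \left(-199\right) = - \frac{199}{2}$)
$c = -6066$ ($c = - \left(-18\right) \left(-337\right) = \left(-1\right) 6066 = -6066$)
$N{\left(66,162 \right)} - c = - \frac{199}{2} - -6066 = - \frac{199}{2} + 6066 = \frac{11933}{2}$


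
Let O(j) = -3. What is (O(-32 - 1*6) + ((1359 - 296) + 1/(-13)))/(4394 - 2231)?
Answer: 4593/9373 ≈ 0.49002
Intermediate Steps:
(O(-32 - 1*6) + ((1359 - 296) + 1/(-13)))/(4394 - 2231) = (-3 + ((1359 - 296) + 1/(-13)))/(4394 - 2231) = (-3 + (1063 - 1/13))/2163 = (-3 + 13818/13)*(1/2163) = (13779/13)*(1/2163) = 4593/9373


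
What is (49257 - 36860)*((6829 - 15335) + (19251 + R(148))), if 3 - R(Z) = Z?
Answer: 131408200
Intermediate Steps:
R(Z) = 3 - Z
(49257 - 36860)*((6829 - 15335) + (19251 + R(148))) = (49257 - 36860)*((6829 - 15335) + (19251 + (3 - 1*148))) = 12397*(-8506 + (19251 + (3 - 148))) = 12397*(-8506 + (19251 - 145)) = 12397*(-8506 + 19106) = 12397*10600 = 131408200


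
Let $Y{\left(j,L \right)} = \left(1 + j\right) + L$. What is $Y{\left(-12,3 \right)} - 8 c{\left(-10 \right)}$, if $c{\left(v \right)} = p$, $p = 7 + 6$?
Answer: $-112$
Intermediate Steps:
$Y{\left(j,L \right)} = 1 + L + j$
$p = 13$
$c{\left(v \right)} = 13$
$Y{\left(-12,3 \right)} - 8 c{\left(-10 \right)} = \left(1 + 3 - 12\right) - 104 = -8 - 104 = -112$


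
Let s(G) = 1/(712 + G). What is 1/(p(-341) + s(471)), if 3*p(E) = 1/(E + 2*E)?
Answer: 3630627/1886 ≈ 1925.0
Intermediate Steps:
p(E) = 1/(9*E) (p(E) = 1/(3*(E + 2*E)) = 1/(3*((3*E))) = (1/(3*E))/3 = 1/(9*E))
1/(p(-341) + s(471)) = 1/((⅑)/(-341) + 1/(712 + 471)) = 1/((⅑)*(-1/341) + 1/1183) = 1/(-1/3069 + 1/1183) = 1/(1886/3630627) = 3630627/1886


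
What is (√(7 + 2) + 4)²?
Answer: 49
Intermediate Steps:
(√(7 + 2) + 4)² = (√9 + 4)² = (3 + 4)² = 7² = 49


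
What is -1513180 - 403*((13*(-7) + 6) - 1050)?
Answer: -1055775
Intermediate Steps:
-1513180 - 403*((13*(-7) + 6) - 1050) = -1513180 - 403*((-91 + 6) - 1050) = -1513180 - 403*(-85 - 1050) = -1513180 - 403*(-1135) = -1513180 + 457405 = -1055775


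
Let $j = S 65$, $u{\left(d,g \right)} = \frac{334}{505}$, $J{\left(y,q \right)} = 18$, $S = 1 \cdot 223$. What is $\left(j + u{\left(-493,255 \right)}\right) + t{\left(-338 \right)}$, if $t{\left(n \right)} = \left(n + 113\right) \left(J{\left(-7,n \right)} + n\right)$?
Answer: $\frac{43680309}{505} \approx 86496.0$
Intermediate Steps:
$S = 223$
$u{\left(d,g \right)} = \frac{334}{505}$ ($u{\left(d,g \right)} = 334 \cdot \frac{1}{505} = \frac{334}{505}$)
$t{\left(n \right)} = \left(18 + n\right) \left(113 + n\right)$ ($t{\left(n \right)} = \left(n + 113\right) \left(18 + n\right) = \left(113 + n\right) \left(18 + n\right) = \left(18 + n\right) \left(113 + n\right)$)
$j = 14495$ ($j = 223 \cdot 65 = 14495$)
$\left(j + u{\left(-493,255 \right)}\right) + t{\left(-338 \right)} = \left(14495 + \frac{334}{505}\right) + \left(2034 + \left(-338\right)^{2} + 131 \left(-338\right)\right) = \frac{7320309}{505} + \left(2034 + 114244 - 44278\right) = \frac{7320309}{505} + 72000 = \frac{43680309}{505}$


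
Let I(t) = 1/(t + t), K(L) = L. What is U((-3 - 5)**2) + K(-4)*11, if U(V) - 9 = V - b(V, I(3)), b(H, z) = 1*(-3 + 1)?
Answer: 31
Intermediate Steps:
I(t) = 1/(2*t)
b(H, z) = -2 (b(H, z) = 1*(-2) = -2)
U(V) = 11 + V (U(V) = 9 + (V - 1*(-2)) = 9 + (V + 2) = 9 + (2 + V) = 11 + V)
U((-3 - 5)**2) + K(-4)*11 = (11 + (-3 - 5)**2) - 4*11 = (11 + (-8)**2) - 44 = (11 + 64) - 44 = 75 - 44 = 31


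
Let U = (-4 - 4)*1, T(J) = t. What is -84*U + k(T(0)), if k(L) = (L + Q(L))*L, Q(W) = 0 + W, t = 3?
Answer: 690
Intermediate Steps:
T(J) = 3
Q(W) = W
U = -8 (U = -8*1 = -8)
k(L) = 2*L² (k(L) = (L + L)*L = (2*L)*L = 2*L²)
-84*U + k(T(0)) = -84*(-8) + 2*3² = 672 + 2*9 = 672 + 18 = 690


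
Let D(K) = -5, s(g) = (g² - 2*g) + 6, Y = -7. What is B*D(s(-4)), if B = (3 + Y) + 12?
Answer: -40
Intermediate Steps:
B = 8 (B = (3 - 7) + 12 = -4 + 12 = 8)
s(g) = 6 + g² - 2*g
B*D(s(-4)) = 8*(-5) = -40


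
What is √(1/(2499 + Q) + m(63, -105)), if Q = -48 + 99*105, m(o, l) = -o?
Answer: I*√10396229262/12846 ≈ 7.9372*I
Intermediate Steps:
Q = 10347 (Q = -48 + 10395 = 10347)
√(1/(2499 + Q) + m(63, -105)) = √(1/(2499 + 10347) - 1*63) = √(1/12846 - 63) = √(-809297/12846) = I*√10396229262/12846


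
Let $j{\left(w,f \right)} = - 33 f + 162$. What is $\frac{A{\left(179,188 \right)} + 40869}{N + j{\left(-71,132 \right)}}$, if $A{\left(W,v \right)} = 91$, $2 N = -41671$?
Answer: $- \frac{81920}{50059} \approx -1.6365$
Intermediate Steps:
$N = - \frac{41671}{2}$ ($N = \frac{1}{2} \left(-41671\right) = - \frac{41671}{2} \approx -20836.0$)
$j{\left(w,f \right)} = 162 - 33 f$
$\frac{A{\left(179,188 \right)} + 40869}{N + j{\left(-71,132 \right)}} = \frac{91 + 40869}{- \frac{41671}{2} + \left(162 - 4356\right)} = \frac{40960}{- \frac{41671}{2} + \left(162 - 4356\right)} = \frac{40960}{- \frac{41671}{2} - 4194} = \frac{40960}{- \frac{50059}{2}} = 40960 \left(- \frac{2}{50059}\right) = - \frac{81920}{50059}$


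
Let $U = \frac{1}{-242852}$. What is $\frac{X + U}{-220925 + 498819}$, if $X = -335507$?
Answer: $- \frac{81478545965}{67487113688} \approx -1.2073$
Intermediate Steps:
$U = - \frac{1}{242852} \approx -4.1177 \cdot 10^{-6}$
$\frac{X + U}{-220925 + 498819} = \frac{-335507 - \frac{1}{242852}}{-220925 + 498819} = - \frac{81478545965}{242852 \cdot 277894} = \left(- \frac{81478545965}{242852}\right) \frac{1}{277894} = - \frac{81478545965}{67487113688}$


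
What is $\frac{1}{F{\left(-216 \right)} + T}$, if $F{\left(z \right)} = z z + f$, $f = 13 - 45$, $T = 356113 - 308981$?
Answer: $\frac{1}{93756} \approx 1.0666 \cdot 10^{-5}$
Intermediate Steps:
$T = 47132$ ($T = 356113 - 308981 = 47132$)
$f = -32$ ($f = 13 - 45 = -32$)
$F{\left(z \right)} = -32 + z^{2}$ ($F{\left(z \right)} = z z - 32 = z^{2} - 32 = -32 + z^{2}$)
$\frac{1}{F{\left(-216 \right)} + T} = \frac{1}{\left(-32 + \left(-216\right)^{2}\right) + 47132} = \frac{1}{\left(-32 + 46656\right) + 47132} = \frac{1}{46624 + 47132} = \frac{1}{93756}$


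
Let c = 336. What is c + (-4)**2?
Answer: 352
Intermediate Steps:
c + (-4)**2 = 336 + (-4)**2 = 336 + 16 = 352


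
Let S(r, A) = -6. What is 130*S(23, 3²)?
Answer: -780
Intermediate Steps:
130*S(23, 3²) = 130*(-6) = -780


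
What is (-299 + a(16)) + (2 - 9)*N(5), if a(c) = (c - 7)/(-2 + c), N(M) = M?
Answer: -4667/14 ≈ -333.36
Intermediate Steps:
a(c) = (-7 + c)/(-2 + c)
(-299 + a(16)) + (2 - 9)*N(5) = (-299 + (-7 + 16)/(-2 + 16)) + (2 - 9)*5 = (-299 + 9/14) - 7*5 = (-299 + (1/14)*9) - 35 = (-299 + 9/14) - 35 = -4177/14 - 35 = -4667/14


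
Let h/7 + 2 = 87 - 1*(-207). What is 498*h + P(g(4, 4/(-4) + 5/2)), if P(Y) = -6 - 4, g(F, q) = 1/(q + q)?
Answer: 1017902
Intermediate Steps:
g(F, q) = 1/(2*q)
P(Y) = -10
h = 2044 (h = -14 + 7*(87 - 1*(-207)) = -14 + 7*(87 + 207) = -14 + 7*294 = -14 + 2058 = 2044)
498*h + P(g(4, 4/(-4) + 5/2)) = 498*2044 - 10 = 1017912 - 10 = 1017902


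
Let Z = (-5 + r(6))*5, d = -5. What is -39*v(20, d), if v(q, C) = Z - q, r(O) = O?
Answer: 585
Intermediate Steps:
Z = 5 (Z = (-5 + 6)*5 = 1*5 = 5)
v(q, C) = 5 - q
-39*v(20, d) = -39*(5 - 1*20) = -39*(5 - 20) = -39*(-15) = 585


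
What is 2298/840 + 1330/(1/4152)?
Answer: 773102783/140 ≈ 5.5222e+6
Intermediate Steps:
2298/840 + 1330/(1/4152) = 2298*(1/840) + 1330/(1/4152) = 383/140 + 1330*4152 = 383/140 + 5522160 = 773102783/140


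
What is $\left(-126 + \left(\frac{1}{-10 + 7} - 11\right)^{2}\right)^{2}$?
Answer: $\frac{484}{81} \approx 5.9753$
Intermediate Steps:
$\left(-126 + \left(\frac{1}{-10 + 7} - 11\right)^{2}\right)^{2} = \left(-126 + \left(\frac{1}{-3} - 11\right)^{2}\right)^{2} = \left(-126 + \left(- \frac{1}{3} - 11\right)^{2}\right)^{2} = \left(-126 + \left(- \frac{34}{3}\right)^{2}\right)^{2} = \left(-126 + \frac{1156}{9}\right)^{2} = \left(\frac{22}{9}\right)^{2} = \frac{484}{81}$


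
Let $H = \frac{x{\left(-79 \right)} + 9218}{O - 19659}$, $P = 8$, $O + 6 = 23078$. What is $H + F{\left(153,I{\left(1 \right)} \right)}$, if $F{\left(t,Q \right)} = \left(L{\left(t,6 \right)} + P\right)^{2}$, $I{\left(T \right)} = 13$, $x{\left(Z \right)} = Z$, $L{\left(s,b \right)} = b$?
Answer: $\frac{678087}{3413} \approx 198.68$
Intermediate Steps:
$O = 23072$ ($O = -6 + 23078 = 23072$)
$F{\left(t,Q \right)} = 196$ ($F{\left(t,Q \right)} = \left(6 + 8\right)^{2} = 14^{2} = 196$)
$H = \frac{9139}{3413}$ ($H = \frac{-79 + 9218}{23072 - 19659} = \frac{9139}{3413} \approx 2.6777$)
$H + F{\left(153,I{\left(1 \right)} \right)} = \frac{9139}{3413} + 196 = \frac{678087}{3413}$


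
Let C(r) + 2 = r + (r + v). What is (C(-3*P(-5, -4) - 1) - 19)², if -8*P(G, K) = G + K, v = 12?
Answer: 5041/16 ≈ 315.06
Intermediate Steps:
P(G, K) = -G/8 - K/8 (P(G, K) = -(G + K)/8 = -G/8 - K/8)
C(r) = 10 + 2*r (C(r) = -2 + (r + (r + 12)) = -2 + (r + (12 + r)) = -2 + (12 + 2*r) = 10 + 2*r)
(C(-3*P(-5, -4) - 1) - 19)² = ((10 + 2*(-3*(-⅛*(-5) - ⅛*(-4)) - 1)) - 19)² = ((10 + 2*(-3*(5/8 + ½) - 1)) - 19)² = ((10 + 2*(-3*9/8 - 1)) - 19)² = ((10 + 2*(-27/8 - 1)) - 19)² = ((10 + 2*(-35/8)) - 19)² = ((10 - 35/4) - 19)² = (5/4 - 19)² = (-71/4)² = 5041/16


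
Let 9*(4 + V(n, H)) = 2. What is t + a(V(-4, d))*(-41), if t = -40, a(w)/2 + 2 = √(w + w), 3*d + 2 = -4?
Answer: 124 - 164*I*√17/3 ≈ 124.0 - 225.4*I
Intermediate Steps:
d = -2 (d = -⅔ + (⅓)*(-4) = -⅔ - 4/3 = -2)
V(n, H) = -34/9 (V(n, H) = -4 + (⅑)*2 = -4 + 2/9 = -34/9)
a(w) = -4 + 2*√2*√w (a(w) = -4 + 2*√(w + w) = -4 + 2*√(2*w) = -4 + 2*(√2*√w) = -4 + 2*√2*√w)
t + a(V(-4, d))*(-41) = -40 + (-4 + 2*√2*√(-34/9))*(-41) = -40 + (-4 + 2*√2*(I*√34/3))*(-41) = -40 + (-4 + 4*I*√17/3)*(-41) = -40 + (164 - 164*I*√17/3) = 124 - 164*I*√17/3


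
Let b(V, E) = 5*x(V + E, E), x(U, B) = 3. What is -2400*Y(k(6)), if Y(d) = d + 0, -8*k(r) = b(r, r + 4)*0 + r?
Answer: 1800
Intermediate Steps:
b(V, E) = 15 (b(V, E) = 5*3 = 15)
k(r) = -r/8 (k(r) = -(15*0 + r)/8 = -(0 + r)/8 = -r/8)
Y(d) = d
-2400*Y(k(6)) = -(-300)*6 = -2400*(-3/4) = 1800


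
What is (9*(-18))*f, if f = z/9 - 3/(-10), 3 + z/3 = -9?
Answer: 2997/5 ≈ 599.40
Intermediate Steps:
z = -36 (z = -9 + 3*(-9) = -9 - 27 = -36)
f = -37/10 (f = -36/9 - 3/(-10) = -36*1/9 - 3*(-1/10) = -4 + 3/10 = -37/10 ≈ -3.7000)
(9*(-18))*f = (9*(-18))*(-37/10) = -162*(-37/10) = 2997/5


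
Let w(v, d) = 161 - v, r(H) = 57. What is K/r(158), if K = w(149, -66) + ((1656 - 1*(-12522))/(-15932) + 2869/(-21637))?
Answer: 270297851/1403505642 ≈ 0.19259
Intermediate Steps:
K = 270297851/24622906 (K = (161 - 1*149) + ((1656 - 1*(-12522))/(-15932) + 2869/(-21637)) = (161 - 149) + ((1656 + 12522)*(-1/15932) + 2869*(-1/21637)) = 12 + (14178*(-1/15932) - 2869/21637) = 12 + (-7089/7966 - 2869/21637) = 12 - 25177021/24622906 = 270297851/24622906 ≈ 10.977)
K/r(158) = (270297851/24622906)/57 = (270297851/24622906)*(1/57) = 270297851/1403505642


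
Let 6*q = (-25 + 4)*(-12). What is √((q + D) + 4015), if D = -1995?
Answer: √2062 ≈ 45.409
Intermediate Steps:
q = 42 (q = ((-25 + 4)*(-12))/6 = (-21*(-12))/6 = (⅙)*252 = 42)
√((q + D) + 4015) = √((42 - 1995) + 4015) = √(-1953 + 4015) = √2062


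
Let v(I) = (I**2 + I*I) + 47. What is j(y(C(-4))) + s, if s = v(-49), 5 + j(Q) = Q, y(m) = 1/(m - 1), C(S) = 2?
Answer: 4845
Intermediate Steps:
y(m) = 1/(-1 + m)
j(Q) = -5 + Q
v(I) = 47 + 2*I**2 (v(I) = (I**2 + I**2) + 47 = 2*I**2 + 47 = 47 + 2*I**2)
s = 4849 (s = 47 + 2*(-49)**2 = 47 + 2*2401 = 47 + 4802 = 4849)
j(y(C(-4))) + s = (-5 + 1/(-1 + 2)) + 4849 = (-5 + 1/1) + 4849 = (-5 + 1) + 4849 = -4 + 4849 = 4845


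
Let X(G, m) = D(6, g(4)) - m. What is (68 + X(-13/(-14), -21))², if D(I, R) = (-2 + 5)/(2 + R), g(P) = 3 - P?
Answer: 8464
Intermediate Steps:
D(I, R) = 3/(2 + R)
X(G, m) = 3 - m (X(G, m) = 3/(2 + (3 - 1*4)) - m = 3/(2 + (3 - 4)) - m = 3/(2 - 1) - m = 3/1 - m = 3*1 - m = 3 - m)
(68 + X(-13/(-14), -21))² = (68 + (3 - 1*(-21)))² = (68 + (3 + 21))² = (68 + 24)² = 92² = 8464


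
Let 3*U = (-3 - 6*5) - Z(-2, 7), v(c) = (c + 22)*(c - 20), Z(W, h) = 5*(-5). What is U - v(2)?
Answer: 1288/3 ≈ 429.33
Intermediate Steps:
Z(W, h) = -25
v(c) = (-20 + c)*(22 + c) (v(c) = (22 + c)*(-20 + c) = (-20 + c)*(22 + c))
U = -8/3 (U = ((-3 - 6*5) - 1*(-25))/3 = ((-3 - 30) + 25)/3 = (-33 + 25)/3 = (⅓)*(-8) = -8/3 ≈ -2.6667)
U - v(2) = -8/3 - (-440 + 2² + 2*2) = -8/3 - (-440 + 4 + 4) = -8/3 - 1*(-432) = -8/3 + 432 = 1288/3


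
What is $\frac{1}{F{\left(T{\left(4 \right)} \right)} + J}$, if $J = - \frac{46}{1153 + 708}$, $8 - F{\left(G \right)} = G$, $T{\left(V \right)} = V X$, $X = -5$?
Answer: $\frac{1861}{52062} \approx 0.035746$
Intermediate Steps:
$T{\left(V \right)} = - 5 V$ ($T{\left(V \right)} = V \left(-5\right) = - 5 V$)
$F{\left(G \right)} = 8 - G$
$J = - \frac{46}{1861} \approx -0.024718$
$\frac{1}{F{\left(T{\left(4 \right)} \right)} + J} = \frac{1}{\left(8 - \left(-5\right) 4\right) - \frac{46}{1861}} = \frac{1}{\left(8 - -20\right) - \frac{46}{1861}} = \frac{1}{\left(8 + 20\right) - \frac{46}{1861}} = \frac{1}{28 - \frac{46}{1861}} = \frac{1}{\frac{52062}{1861}} = \frac{1861}{52062}$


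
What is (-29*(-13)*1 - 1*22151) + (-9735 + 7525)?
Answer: -23984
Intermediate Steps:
(-29*(-13)*1 - 1*22151) + (-9735 + 7525) = (377*1 - 22151) - 2210 = (377 - 22151) - 2210 = -21774 - 2210 = -23984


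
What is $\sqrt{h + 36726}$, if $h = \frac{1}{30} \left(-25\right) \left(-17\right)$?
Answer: $\frac{\sqrt{1322646}}{6} \approx 191.68$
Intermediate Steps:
$h = \frac{85}{6}$ ($h = \frac{1}{30} \left(-25\right) \left(-17\right) = \left(- \frac{5}{6}\right) \left(-17\right) = \frac{85}{6} \approx 14.167$)
$\sqrt{h + 36726} = \sqrt{\frac{85}{6} + 36726} = \sqrt{\frac{220441}{6}} = \frac{\sqrt{1322646}}{6}$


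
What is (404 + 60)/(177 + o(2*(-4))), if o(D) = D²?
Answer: 464/241 ≈ 1.9253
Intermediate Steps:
(404 + 60)/(177 + o(2*(-4))) = (404 + 60)/(177 + (2*(-4))²) = 464/(177 + (-8)²) = 464/(177 + 64) = 464/241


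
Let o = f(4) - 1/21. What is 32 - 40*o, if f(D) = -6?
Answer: 5752/21 ≈ 273.90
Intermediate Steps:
o = -127/21 (o = -6 - 1/21 = -127/21 ≈ -6.0476)
32 - 40*o = 32 - 40*(-127/21) = 32 + 5080/21 = 5752/21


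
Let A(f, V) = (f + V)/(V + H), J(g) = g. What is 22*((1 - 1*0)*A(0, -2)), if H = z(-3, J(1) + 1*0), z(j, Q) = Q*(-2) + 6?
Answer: -22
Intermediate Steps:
z(j, Q) = 6 - 2*Q (z(j, Q) = -2*Q + 6 = 6 - 2*Q)
H = 4 (H = 6 - 2*(1 + 1*0) = 6 - 2*(1 + 0) = 6 - 2*1 = 6 - 2 = 4)
A(f, V) = (V + f)/(4 + V) (A(f, V) = (f + V)/(V + 4) = (V + f)/(4 + V))
22*((1 - 1*0)*A(0, -2)) = 22*((1 - 1*0)*((-2 + 0)/(4 - 2))) = 22*((1 + 0)*(-2/2)) = 22*(1*((1/2)*(-2))) = 22*(1*(-1)) = 22*(-1) = -22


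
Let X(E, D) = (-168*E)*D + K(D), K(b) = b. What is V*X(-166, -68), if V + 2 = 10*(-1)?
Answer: 22757424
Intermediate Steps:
V = -12 (V = -2 + 10*(-1) = -2 - 10 = -12)
X(E, D) = D - 168*D*E (X(E, D) = (-168*E)*D + D = -168*D*E + D = D - 168*D*E)
V*X(-166, -68) = -(-816)*(1 - 168*(-166)) = -(-816)*(1 + 27888) = -(-816)*27889 = -12*(-1896452) = 22757424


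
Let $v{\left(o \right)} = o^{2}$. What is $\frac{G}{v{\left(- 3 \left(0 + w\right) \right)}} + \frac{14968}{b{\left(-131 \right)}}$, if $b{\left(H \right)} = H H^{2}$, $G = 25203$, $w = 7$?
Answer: $\frac{18884012195}{330469377} \approx 57.143$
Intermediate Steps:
$b{\left(H \right)} = H^{3}$
$\frac{G}{v{\left(- 3 \left(0 + w\right) \right)}} + \frac{14968}{b{\left(-131 \right)}} = \frac{25203}{\left(- 3 \left(0 + 7\right)\right)^{2}} + \frac{14968}{\left(-131\right)^{3}} = \frac{25203}{\left(\left(-3\right) 7\right)^{2}} + \frac{14968}{-2248091} = \frac{25203}{\left(-21\right)^{2}} + 14968 \left(- \frac{1}{2248091}\right) = \frac{25203}{441} - \frac{14968}{2248091} = 25203 \cdot \frac{1}{441} - \frac{14968}{2248091} = \frac{8401}{147} - \frac{14968}{2248091} = \frac{18884012195}{330469377}$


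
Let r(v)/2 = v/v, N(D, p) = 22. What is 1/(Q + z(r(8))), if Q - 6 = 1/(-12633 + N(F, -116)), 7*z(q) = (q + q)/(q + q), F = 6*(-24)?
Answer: 88277/542266 ≈ 0.16279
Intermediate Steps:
F = -144
r(v) = 2 (r(v) = 2*(v/v) = 2*1 = 2)
z(q) = ⅐ (z(q) = ((q + q)/(q + q))/7 = ((2*q)/((2*q)))/7 = ((2*q)*(1/(2*q)))/7 = (⅐)*1 = ⅐)
Q = 75665/12611 (Q = 6 + 1/(-12633 + 22) = 6 + 1/(-12611) = 6 - 1/12611 = 75665/12611 ≈ 5.9999)
1/(Q + z(r(8))) = 1/(75665/12611 + ⅐) = 1/(542266/88277) = 88277/542266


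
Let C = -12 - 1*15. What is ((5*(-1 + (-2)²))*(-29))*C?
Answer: 11745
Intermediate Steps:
C = -27 (C = -12 - 15 = -27)
((5*(-1 + (-2)²))*(-29))*C = ((5*(-1 + (-2)²))*(-29))*(-27) = ((5*(-1 + 4))*(-29))*(-27) = ((5*3)*(-29))*(-27) = (15*(-29))*(-27) = -435*(-27) = 11745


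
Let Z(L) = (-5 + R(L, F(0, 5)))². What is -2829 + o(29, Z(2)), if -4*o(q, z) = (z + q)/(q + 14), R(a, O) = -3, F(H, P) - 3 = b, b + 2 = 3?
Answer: -486681/172 ≈ -2829.5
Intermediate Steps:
b = 1 (b = -2 + 3 = 1)
F(H, P) = 4 (F(H, P) = 3 + 1 = 4)
Z(L) = 64 (Z(L) = (-5 - 3)² = (-8)² = 64)
o(q, z) = -(q + z)/(4*(14 + q)) (o(q, z) = -(z + q)/(4*(q + 14)) = -(q + z)/(4*(14 + q)))
-2829 + o(29, Z(2)) = -2829 + (-1*29 - 1*64)/(4*(14 + 29)) = -2829 + (¼)*(-29 - 64)/43 = -2829 + (¼)*(1/43)*(-93) = -2829 - 93/172 = -486681/172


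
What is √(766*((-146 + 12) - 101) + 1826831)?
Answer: √1646821 ≈ 1283.3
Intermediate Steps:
√(766*((-146 + 12) - 101) + 1826831) = √(766*(-134 - 101) + 1826831) = √(766*(-235) + 1826831) = √(-180010 + 1826831) = √1646821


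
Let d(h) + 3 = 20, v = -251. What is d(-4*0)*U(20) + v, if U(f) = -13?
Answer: -472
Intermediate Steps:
d(h) = 17 (d(h) = -3 + 20 = 17)
d(-4*0)*U(20) + v = 17*(-13) - 251 = -221 - 251 = -472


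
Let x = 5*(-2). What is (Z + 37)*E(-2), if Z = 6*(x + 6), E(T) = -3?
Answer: -39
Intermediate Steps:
x = -10
Z = -24 (Z = 6*(-10 + 6) = 6*(-4) = -24)
(Z + 37)*E(-2) = (-24 + 37)*(-3) = 13*(-3) = -39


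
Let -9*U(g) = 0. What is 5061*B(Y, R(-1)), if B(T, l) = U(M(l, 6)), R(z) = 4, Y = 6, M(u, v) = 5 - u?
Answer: 0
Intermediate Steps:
U(g) = 0 (U(g) = -⅑*0 = 0)
B(T, l) = 0
5061*B(Y, R(-1)) = 5061*0 = 0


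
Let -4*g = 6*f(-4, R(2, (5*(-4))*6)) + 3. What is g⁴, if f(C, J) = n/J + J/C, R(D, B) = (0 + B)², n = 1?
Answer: 7218029396668563778646119708801/8493465600000000 ≈ 8.4983e+14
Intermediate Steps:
R(D, B) = B²
f(C, J) = 1/J + J/C
g = 51832799/9600 (g = -(6*(1/(((5*(-4))*6)²) + ((5*(-4))*6)²/(-4)) + 3)/4 = -(6*(1/((-20*6)²) + (-20*6)²*(-¼)) + 3)/4 = -(6*(1/((-120)²) + (-120)²*(-¼)) + 3)/4 = -(6*(1/14400 + 14400*(-¼)) + 3)/4 = -(6*(1/14400 - 3600) + 3)/4 = -(6*(-51839999/14400) + 3)/4 = -(-51839999/2400 + 3)/4 = -¼*(-51832799/2400) = 51832799/9600 ≈ 5399.3)
g⁴ = (51832799/9600)⁴ = 7218029396668563778646119708801/8493465600000000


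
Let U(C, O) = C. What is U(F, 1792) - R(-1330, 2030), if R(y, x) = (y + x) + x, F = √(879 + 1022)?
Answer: -2730 + √1901 ≈ -2686.4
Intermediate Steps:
F = √1901 ≈ 43.600
R(y, x) = y + 2*x (R(y, x) = (x + y) + x = y + 2*x)
U(F, 1792) - R(-1330, 2030) = √1901 - (-1330 + 2*2030) = √1901 - (-1330 + 4060) = √1901 - 1*2730 = √1901 - 2730 = -2730 + √1901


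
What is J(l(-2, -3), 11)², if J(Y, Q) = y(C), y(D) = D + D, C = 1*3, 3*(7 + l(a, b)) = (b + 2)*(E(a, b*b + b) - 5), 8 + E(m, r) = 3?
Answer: 36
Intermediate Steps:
E(m, r) = -5 (E(m, r) = -8 + 3 = -5)
l(a, b) = -41/3 - 10*b/3 (l(a, b) = -7 + ((b + 2)*(-5 - 5))/3 = -7 + ((2 + b)*(-10))/3 = -7 + (-20 - 10*b)/3 = -7 + (-20/3 - 10*b/3) = -41/3 - 10*b/3)
C = 3
y(D) = 2*D
J(Y, Q) = 6 (J(Y, Q) = 2*3 = 6)
J(l(-2, -3), 11)² = 6² = 36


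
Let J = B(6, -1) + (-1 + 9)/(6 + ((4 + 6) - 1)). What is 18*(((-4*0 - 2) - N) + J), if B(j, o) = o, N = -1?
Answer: -132/5 ≈ -26.400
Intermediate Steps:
J = -7/15 (J = -1 + (-1 + 9)/(6 + ((4 + 6) - 1)) = -1 + 8/(6 + (10 - 1)) = -1 + 8/(6 + 9) = -1 + 8/15 = -7/15 ≈ -0.46667)
18*(((-4*0 - 2) - N) + J) = 18*(((-4*0 - 2) - 1*(-1)) - 7/15) = 18*(((0 - 2) + 1) - 7/15) = 18*((-2 + 1) - 7/15) = 18*(-1 - 7/15) = 18*(-22/15) = -132/5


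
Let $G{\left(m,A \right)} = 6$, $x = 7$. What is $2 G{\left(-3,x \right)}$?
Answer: $12$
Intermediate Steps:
$2 G{\left(-3,x \right)} = 2 \cdot 6 = 12$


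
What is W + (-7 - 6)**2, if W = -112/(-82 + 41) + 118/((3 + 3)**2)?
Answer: 129157/738 ≈ 175.01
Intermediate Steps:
W = 4435/738 (W = -112/(-41) + 118/(6**2) = -112*(-1/41) + 118/36 = 112/41 + 118*(1/36) = 112/41 + 59/18 = 4435/738 ≈ 6.0095)
W + (-7 - 6)**2 = 4435/738 + (-7 - 6)**2 = 4435/738 + (-13)**2 = 4435/738 + 169 = 129157/738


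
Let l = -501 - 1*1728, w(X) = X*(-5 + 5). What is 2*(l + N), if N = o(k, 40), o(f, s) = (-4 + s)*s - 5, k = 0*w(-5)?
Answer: -1588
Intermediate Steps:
w(X) = 0 (w(X) = X*0 = 0)
l = -2229 (l = -501 - 1728 = -2229)
k = 0 (k = 0*0 = 0)
o(f, s) = -5 + s*(-4 + s) (o(f, s) = s*(-4 + s) - 5 = -5 + s*(-4 + s))
N = 1435 (N = -5 + 40² - 4*40 = -5 + 1600 - 160 = 1435)
2*(l + N) = 2*(-2229 + 1435) = 2*(-794) = -1588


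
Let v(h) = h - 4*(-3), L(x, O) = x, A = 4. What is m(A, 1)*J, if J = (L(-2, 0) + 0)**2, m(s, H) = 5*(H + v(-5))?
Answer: 160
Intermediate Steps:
v(h) = 12 + h (v(h) = h + 12 = 12 + h)
m(s, H) = 35 + 5*H (m(s, H) = 5*(H + (12 - 5)) = 5*(H + 7) = 5*(7 + H) = 35 + 5*H)
J = 4 (J = (-2 + 0)**2 = (-2)**2 = 4)
m(A, 1)*J = (35 + 5*1)*4 = (35 + 5)*4 = 40*4 = 160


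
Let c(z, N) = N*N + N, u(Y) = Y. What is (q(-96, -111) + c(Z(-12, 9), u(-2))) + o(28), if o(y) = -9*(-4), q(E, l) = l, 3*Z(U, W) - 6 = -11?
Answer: -73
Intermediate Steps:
Z(U, W) = -5/3 (Z(U, W) = 2 + (⅓)*(-11) = 2 - 11/3 = -5/3)
c(z, N) = N + N² (c(z, N) = N² + N = N + N²)
o(y) = 36
(q(-96, -111) + c(Z(-12, 9), u(-2))) + o(28) = (-111 - 2*(1 - 2)) + 36 = (-111 - 2*(-1)) + 36 = (-111 + 2) + 36 = -109 + 36 = -73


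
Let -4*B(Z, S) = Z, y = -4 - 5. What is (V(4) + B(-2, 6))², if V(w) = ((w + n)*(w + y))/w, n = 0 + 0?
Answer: 81/4 ≈ 20.250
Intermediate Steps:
y = -9
n = 0
B(Z, S) = -Z/4
V(w) = -9 + w (V(w) = ((w + 0)*(w - 9))/w = (w*(-9 + w))/w = -9 + w)
(V(4) + B(-2, 6))² = ((-9 + 4) - ¼*(-2))² = (-5 + ½)² = (-9/2)² = 81/4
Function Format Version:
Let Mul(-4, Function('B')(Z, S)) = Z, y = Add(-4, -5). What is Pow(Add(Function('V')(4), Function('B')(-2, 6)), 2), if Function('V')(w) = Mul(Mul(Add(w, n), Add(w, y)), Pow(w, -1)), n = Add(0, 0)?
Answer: Rational(81, 4) ≈ 20.250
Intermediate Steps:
y = -9
n = 0
Function('B')(Z, S) = Mul(Rational(-1, 4), Z)
Function('V')(w) = Add(-9, w) (Function('V')(w) = Mul(Mul(Add(w, 0), Add(w, -9)), Pow(w, -1)) = Mul(Mul(w, Add(-9, w)), Pow(w, -1)) = Add(-9, w))
Pow(Add(Function('V')(4), Function('B')(-2, 6)), 2) = Pow(Add(Add(-9, 4), Mul(Rational(-1, 4), -2)), 2) = Pow(Add(-5, Rational(1, 2)), 2) = Pow(Rational(-9, 2), 2) = Rational(81, 4)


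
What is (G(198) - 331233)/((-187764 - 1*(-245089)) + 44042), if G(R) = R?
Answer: -110345/33789 ≈ -3.2657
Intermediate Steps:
(G(198) - 331233)/((-187764 - 1*(-245089)) + 44042) = (198 - 331233)/((-187764 - 1*(-245089)) + 44042) = -331035/((-187764 + 245089) + 44042) = -331035/(57325 + 44042) = -331035/101367 = -331035*1/101367 = -110345/33789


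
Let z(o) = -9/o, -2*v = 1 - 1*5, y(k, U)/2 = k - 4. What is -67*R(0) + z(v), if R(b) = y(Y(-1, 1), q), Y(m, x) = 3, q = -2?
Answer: 259/2 ≈ 129.50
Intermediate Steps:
y(k, U) = -8 + 2*k (y(k, U) = 2*(k - 4) = 2*(-4 + k) = -8 + 2*k)
v = 2 (v = -(1 - 1*5)/2 = -(1 - 5)/2 = -½*(-4) = 2)
R(b) = -2 (R(b) = -8 + 2*3 = -8 + 6 = -2)
-67*R(0) + z(v) = -67*(-2) - 9/2 = 134 - 9*½ = 134 - 9/2 = 259/2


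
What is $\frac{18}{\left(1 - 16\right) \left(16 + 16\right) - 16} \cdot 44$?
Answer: $- \frac{99}{62} \approx -1.5968$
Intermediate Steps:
$\frac{18}{\left(1 - 16\right) \left(16 + 16\right) - 16} \cdot 44 = \frac{18}{\left(-15\right) 32 - 16} \cdot 44 = \frac{18}{-480 - 16} \cdot 44 = \frac{18}{-496} \cdot 44 = 18 \left(- \frac{1}{496}\right) 44 = \left(- \frac{9}{248}\right) 44 = - \frac{99}{62}$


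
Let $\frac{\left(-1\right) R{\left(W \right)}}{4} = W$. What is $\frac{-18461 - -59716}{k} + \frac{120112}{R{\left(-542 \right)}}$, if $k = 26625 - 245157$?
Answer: $\frac{3269859343}{59222172} \approx 55.213$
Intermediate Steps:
$R{\left(W \right)} = - 4 W$
$k = -218532$ ($k = 26625 - 245157 = -218532$)
$\frac{-18461 - -59716}{k} + \frac{120112}{R{\left(-542 \right)}} = \frac{-18461 - -59716}{-218532} + \frac{120112}{\left(-4\right) \left(-542\right)} = \left(-18461 + 59716\right) \left(- \frac{1}{218532}\right) + \frac{120112}{2168} = 41255 \left(- \frac{1}{218532}\right) + 120112 \cdot \frac{1}{2168} = - \frac{41255}{218532} + \frac{15014}{271} = \frac{3269859343}{59222172}$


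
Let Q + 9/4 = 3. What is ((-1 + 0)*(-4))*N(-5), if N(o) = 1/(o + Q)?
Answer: -16/17 ≈ -0.94118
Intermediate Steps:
Q = 3/4 (Q = -9/4 + 3 = 3/4 ≈ 0.75000)
N(o) = 1/(3/4 + o) (N(o) = 1/(o + 3/4) = 1/(3/4 + o))
((-1 + 0)*(-4))*N(-5) = ((-1 + 0)*(-4))*(4/(3 + 4*(-5))) = (-1*(-4))*(4/(3 - 20)) = 4*(4/(-17)) = 4*(4*(-1/17)) = 4*(-4/17) = -16/17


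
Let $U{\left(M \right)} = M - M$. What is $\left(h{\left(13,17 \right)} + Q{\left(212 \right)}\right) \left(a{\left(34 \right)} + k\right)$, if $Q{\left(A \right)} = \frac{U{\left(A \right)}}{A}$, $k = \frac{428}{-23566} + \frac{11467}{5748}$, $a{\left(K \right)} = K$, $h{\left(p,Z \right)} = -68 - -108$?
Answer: $\frac{24366608450}{16932171} \approx 1439.1$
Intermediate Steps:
$h{\left(p,Z \right)} = 40$ ($h{\left(p,Z \right)} = -68 + 108 = 40$)
$U{\left(M \right)} = 0$
$k = \frac{133885589}{67728684}$ ($k = 428 \left(- \frac{1}{23566}\right) + 11467 \cdot \frac{1}{5748} = - \frac{214}{11783} + \frac{11467}{5748} = \frac{133885589}{67728684} \approx 1.9768$)
$Q{\left(A \right)} = 0$ ($Q{\left(A \right)} = \frac{0}{A} = 0$)
$\left(h{\left(13,17 \right)} + Q{\left(212 \right)}\right) \left(a{\left(34 \right)} + k\right) = \left(40 + 0\right) \left(34 + \frac{133885589}{67728684}\right) = 40 \cdot \frac{2436660845}{67728684} = \frac{24366608450}{16932171}$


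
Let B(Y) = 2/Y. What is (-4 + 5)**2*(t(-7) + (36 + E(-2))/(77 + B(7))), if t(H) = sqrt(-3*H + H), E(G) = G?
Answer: 238/541 + sqrt(14) ≈ 4.1816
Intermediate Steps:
t(H) = sqrt(2)*sqrt(-H) (t(H) = sqrt(-2*H) = sqrt(2)*sqrt(-H))
(-4 + 5)**2*(t(-7) + (36 + E(-2))/(77 + B(7))) = (-4 + 5)**2*(sqrt(2)*sqrt(-1*(-7)) + (36 - 2)/(77 + 2/7)) = 1**2*(sqrt(2)*sqrt(7) + 34/(77 + 2*(1/7))) = 1*(sqrt(14) + 34/(77 + 2/7)) = 1*(sqrt(14) + 34/(541/7)) = 1*(sqrt(14) + 34*(7/541)) = 1*(sqrt(14) + 238/541) = 1*(238/541 + sqrt(14)) = 238/541 + sqrt(14)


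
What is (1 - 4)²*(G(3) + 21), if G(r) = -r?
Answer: 162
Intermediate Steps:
(1 - 4)²*(G(3) + 21) = (1 - 4)²*(-1*3 + 21) = (-3)²*(-3 + 21) = 9*18 = 162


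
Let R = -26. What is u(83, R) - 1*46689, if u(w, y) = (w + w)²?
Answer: -19133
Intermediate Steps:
u(w, y) = 4*w² (u(w, y) = (2*w)² = 4*w²)
u(83, R) - 1*46689 = 4*83² - 1*46689 = 4*6889 - 46689 = 27556 - 46689 = -19133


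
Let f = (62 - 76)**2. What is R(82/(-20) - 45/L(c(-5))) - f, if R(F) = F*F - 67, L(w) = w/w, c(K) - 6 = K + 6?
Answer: 214781/100 ≈ 2147.8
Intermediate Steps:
c(K) = 12 + K (c(K) = 6 + (K + 6) = 6 + (6 + K) = 12 + K)
L(w) = 1
R(F) = -67 + F**2 (R(F) = F**2 - 67 = -67 + F**2)
f = 196 (f = (-14)**2 = 196)
R(82/(-20) - 45/L(c(-5))) - f = (-67 + (82/(-20) - 45/1)**2) - 1*196 = (-67 + (82*(-1/20) - 45*1)**2) - 196 = (-67 + (-41/10 - 45)**2) - 196 = (-67 + (-491/10)**2) - 196 = (-67 + 241081/100) - 196 = 234381/100 - 196 = 214781/100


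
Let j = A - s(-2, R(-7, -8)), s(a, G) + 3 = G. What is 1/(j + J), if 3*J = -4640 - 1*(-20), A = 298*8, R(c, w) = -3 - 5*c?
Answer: 1/815 ≈ 0.0012270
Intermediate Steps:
s(a, G) = -3 + G
A = 2384
j = 2355 (j = 2384 - (-3 + (-3 - 5*(-7))) = 2384 - (-3 + (-3 + 35)) = 2384 - (-3 + 32) = 2384 - 1*29 = 2384 - 29 = 2355)
J = -1540 (J = (-4640 - 1*(-20))/3 = (-4640 + 20)/3 = (1/3)*(-4620) = -1540)
1/(j + J) = 1/(2355 - 1540) = 1/815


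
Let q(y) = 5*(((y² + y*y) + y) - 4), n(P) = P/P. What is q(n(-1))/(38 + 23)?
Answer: -5/61 ≈ -0.081967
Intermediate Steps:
n(P) = 1
q(y) = -20 + 5*y + 10*y² (q(y) = 5*(((y² + y²) + y) - 4) = 5*((2*y² + y) - 4) = 5*((y + 2*y²) - 4) = 5*(-4 + y + 2*y²) = -20 + 5*y + 10*y²)
q(n(-1))/(38 + 23) = (-20 + 5*1 + 10*1²)/(38 + 23) = (-20 + 5 + 10*1)/61 = (-20 + 5 + 10)*(1/61) = -5*1/61 = -5/61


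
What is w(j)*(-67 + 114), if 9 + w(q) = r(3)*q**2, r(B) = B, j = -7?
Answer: 6486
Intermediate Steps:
w(q) = -9 + 3*q**2
w(j)*(-67 + 114) = (-9 + 3*(-7)**2)*(-67 + 114) = (-9 + 3*49)*47 = (-9 + 147)*47 = 138*47 = 6486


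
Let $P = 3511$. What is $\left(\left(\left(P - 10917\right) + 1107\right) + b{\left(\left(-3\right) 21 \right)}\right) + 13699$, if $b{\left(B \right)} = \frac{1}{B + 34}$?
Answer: $\frac{214599}{29} \approx 7400.0$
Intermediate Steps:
$b{\left(B \right)} = \frac{1}{34 + B}$
$\left(\left(\left(P - 10917\right) + 1107\right) + b{\left(\left(-3\right) 21 \right)}\right) + 13699 = \left(\left(\left(3511 - 10917\right) + 1107\right) + \frac{1}{34 - 63}\right) + 13699 = \left(\left(-7406 + 1107\right) + \frac{1}{34 - 63}\right) + 13699 = \left(-6299 + \frac{1}{-29}\right) + 13699 = \left(-6299 - \frac{1}{29}\right) + 13699 = - \frac{182672}{29} + 13699 = \frac{214599}{29}$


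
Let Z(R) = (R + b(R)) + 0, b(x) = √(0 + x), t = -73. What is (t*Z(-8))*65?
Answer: 37960 - 9490*I*√2 ≈ 37960.0 - 13421.0*I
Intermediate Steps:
b(x) = √x
Z(R) = R + √R (Z(R) = (R + √R) + 0 = R + √R)
(t*Z(-8))*65 = -73*(-8 + √(-8))*65 = -73*(-8 + 2*I*√2)*65 = (584 - 146*I*√2)*65 = 37960 - 9490*I*√2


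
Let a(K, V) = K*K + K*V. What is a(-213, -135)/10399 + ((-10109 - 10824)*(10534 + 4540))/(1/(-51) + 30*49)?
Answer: -167342910128502/779602631 ≈ -2.1465e+5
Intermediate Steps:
a(K, V) = K² + K*V
a(-213, -135)/10399 + ((-10109 - 10824)*(10534 + 4540))/(1/(-51) + 30*49) = -213*(-213 - 135)/10399 + ((-10109 - 10824)*(10534 + 4540))/(1/(-51) + 30*49) = -213*(-348)*(1/10399) + (-20933*15074)/(-1/51 + 1470) = 74124*(1/10399) - 315544042/74969/51 = 74124/10399 - 315544042*51/74969 = 74124/10399 - 16092746142/74969 = -167342910128502/779602631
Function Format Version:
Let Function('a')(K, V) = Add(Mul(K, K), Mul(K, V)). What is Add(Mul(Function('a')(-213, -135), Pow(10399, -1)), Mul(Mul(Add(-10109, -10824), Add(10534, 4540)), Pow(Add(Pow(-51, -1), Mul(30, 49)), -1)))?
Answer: Rational(-167342910128502, 779602631) ≈ -2.1465e+5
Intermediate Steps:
Function('a')(K, V) = Add(Pow(K, 2), Mul(K, V))
Add(Mul(Function('a')(-213, -135), Pow(10399, -1)), Mul(Mul(Add(-10109, -10824), Add(10534, 4540)), Pow(Add(Pow(-51, -1), Mul(30, 49)), -1))) = Add(Mul(Mul(-213, Add(-213, -135)), Pow(10399, -1)), Mul(Mul(Add(-10109, -10824), Add(10534, 4540)), Pow(Add(Pow(-51, -1), Mul(30, 49)), -1))) = Add(Mul(Mul(-213, -348), Rational(1, 10399)), Mul(Mul(-20933, 15074), Pow(Add(Rational(-1, 51), 1470), -1))) = Add(Mul(74124, Rational(1, 10399)), Mul(-315544042, Pow(Rational(74969, 51), -1))) = Add(Rational(74124, 10399), Mul(-315544042, Rational(51, 74969))) = Add(Rational(74124, 10399), Rational(-16092746142, 74969)) = Rational(-167342910128502, 779602631)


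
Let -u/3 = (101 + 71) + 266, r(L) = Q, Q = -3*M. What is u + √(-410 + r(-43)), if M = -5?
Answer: -1314 + I*√395 ≈ -1314.0 + 19.875*I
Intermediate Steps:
Q = 15 (Q = -3*(-5) = 15)
r(L) = 15
u = -1314 (u = -3*((101 + 71) + 266) = -3*(172 + 266) = -3*438 = -1314)
u + √(-410 + r(-43)) = -1314 + √(-410 + 15) = -1314 + √(-395) = -1314 + I*√395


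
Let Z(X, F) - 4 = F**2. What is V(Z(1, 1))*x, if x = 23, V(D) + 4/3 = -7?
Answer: -575/3 ≈ -191.67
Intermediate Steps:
Z(X, F) = 4 + F**2
V(D) = -25/3 (V(D) = -4/3 - 7 = -25/3)
V(Z(1, 1))*x = -25/3*23 = -575/3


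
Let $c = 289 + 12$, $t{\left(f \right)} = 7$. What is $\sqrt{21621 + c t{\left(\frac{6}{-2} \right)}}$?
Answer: $4 \sqrt{1483} \approx 154.04$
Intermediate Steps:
$c = 301$
$\sqrt{21621 + c t{\left(\frac{6}{-2} \right)}} = \sqrt{21621 + 301 \cdot 7} = \sqrt{21621 + 2107} = \sqrt{23728} = 4 \sqrt{1483}$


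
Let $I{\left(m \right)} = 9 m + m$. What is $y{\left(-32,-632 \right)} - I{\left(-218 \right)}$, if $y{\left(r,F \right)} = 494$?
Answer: $2674$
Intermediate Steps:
$I{\left(m \right)} = 10 m$
$y{\left(-32,-632 \right)} - I{\left(-218 \right)} = 494 - 10 \left(-218\right) = 494 - -2180 = 494 + 2180 = 2674$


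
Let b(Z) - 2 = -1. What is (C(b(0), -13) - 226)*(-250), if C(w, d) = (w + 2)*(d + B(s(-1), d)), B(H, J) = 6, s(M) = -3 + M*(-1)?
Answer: 61750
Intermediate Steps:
s(M) = -3 - M
b(Z) = 1 (b(Z) = 2 - 1 = 1)
C(w, d) = (2 + w)*(6 + d) (C(w, d) = (w + 2)*(d + 6) = (2 + w)*(6 + d))
(C(b(0), -13) - 226)*(-250) = ((12 + 2*(-13) + 6*1 - 13*1) - 226)*(-250) = ((12 - 26 + 6 - 13) - 226)*(-250) = (-21 - 226)*(-250) = -247*(-250) = 61750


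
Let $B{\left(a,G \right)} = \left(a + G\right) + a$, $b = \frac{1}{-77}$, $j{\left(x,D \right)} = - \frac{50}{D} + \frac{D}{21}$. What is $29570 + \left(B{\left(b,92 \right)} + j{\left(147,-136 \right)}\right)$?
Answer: $\frac{465834335}{15708} \approx 29656.0$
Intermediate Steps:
$j{\left(x,D \right)} = - \frac{50}{D} + \frac{D}{21}$ ($j{\left(x,D \right)} = - \frac{50}{D} + D \frac{1}{21} = - \frac{50}{D} + \frac{D}{21}$)
$b = - \frac{1}{77} \approx -0.012987$
$B{\left(a,G \right)} = G + 2 a$ ($B{\left(a,G \right)} = \left(G + a\right) + a = G + 2 a$)
$29570 + \left(B{\left(b,92 \right)} + j{\left(147,-136 \right)}\right) = 29570 + \left(\left(92 + 2 \left(- \frac{1}{77}\right)\right) + \left(- \frac{50}{-136} + \frac{1}{21} \left(-136\right)\right)\right) = 29570 + \left(\left(92 - \frac{2}{77}\right) - \frac{8723}{1428}\right) = 29570 + \left(\frac{7082}{77} + \left(\frac{25}{68} - \frac{136}{21}\right)\right) = 29570 + \left(\frac{7082}{77} - \frac{8723}{1428}\right) = 29570 + \frac{1348775}{15708} = \frac{465834335}{15708}$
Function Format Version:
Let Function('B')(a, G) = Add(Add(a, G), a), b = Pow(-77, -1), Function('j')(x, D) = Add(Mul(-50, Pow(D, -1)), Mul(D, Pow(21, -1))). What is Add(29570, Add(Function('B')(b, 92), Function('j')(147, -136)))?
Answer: Rational(465834335, 15708) ≈ 29656.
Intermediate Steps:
Function('j')(x, D) = Add(Mul(-50, Pow(D, -1)), Mul(Rational(1, 21), D)) (Function('j')(x, D) = Add(Mul(-50, Pow(D, -1)), Mul(D, Rational(1, 21))) = Add(Mul(-50, Pow(D, -1)), Mul(Rational(1, 21), D)))
b = Rational(-1, 77) ≈ -0.012987
Function('B')(a, G) = Add(G, Mul(2, a)) (Function('B')(a, G) = Add(Add(G, a), a) = Add(G, Mul(2, a)))
Add(29570, Add(Function('B')(b, 92), Function('j')(147, -136))) = Add(29570, Add(Add(92, Mul(2, Rational(-1, 77))), Add(Mul(-50, Pow(-136, -1)), Mul(Rational(1, 21), -136)))) = Add(29570, Add(Add(92, Rational(-2, 77)), Add(Mul(-50, Rational(-1, 136)), Rational(-136, 21)))) = Add(29570, Add(Rational(7082, 77), Add(Rational(25, 68), Rational(-136, 21)))) = Add(29570, Add(Rational(7082, 77), Rational(-8723, 1428))) = Add(29570, Rational(1348775, 15708)) = Rational(465834335, 15708)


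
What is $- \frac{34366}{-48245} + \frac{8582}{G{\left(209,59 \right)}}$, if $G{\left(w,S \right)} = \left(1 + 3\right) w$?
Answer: $\frac{221384283}{20166410} \approx 10.978$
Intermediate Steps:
$G{\left(w,S \right)} = 4 w$
$- \frac{34366}{-48245} + \frac{8582}{G{\left(209,59 \right)}} = - \frac{34366}{-48245} + \frac{8582}{4 \cdot 209} = \left(-34366\right) \left(- \frac{1}{48245}\right) + \frac{8582}{836} = \frac{34366}{48245} + 8582 \cdot \frac{1}{836} = \frac{34366}{48245} + \frac{4291}{418} = \frac{221384283}{20166410}$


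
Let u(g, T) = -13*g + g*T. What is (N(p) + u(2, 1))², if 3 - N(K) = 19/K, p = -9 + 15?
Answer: 21025/36 ≈ 584.03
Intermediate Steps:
p = 6
u(g, T) = -13*g + T*g
N(K) = 3 - 19/K
(N(p) + u(2, 1))² = ((3 - 19/6) + 2*(-13 + 1))² = ((3 - 19*⅙) + 2*(-12))² = ((3 - 19/6) - 24)² = (-⅙ - 24)² = (-145/6)² = 21025/36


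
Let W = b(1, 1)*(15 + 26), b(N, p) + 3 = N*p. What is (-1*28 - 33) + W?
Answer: -143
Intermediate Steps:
b(N, p) = -3 + N*p
W = -82 (W = (-3 + 1*1)*(15 + 26) = (-3 + 1)*41 = -2*41 = -82)
(-1*28 - 33) + W = (-1*28 - 33) - 82 = (-28 - 33) - 82 = -61 - 82 = -143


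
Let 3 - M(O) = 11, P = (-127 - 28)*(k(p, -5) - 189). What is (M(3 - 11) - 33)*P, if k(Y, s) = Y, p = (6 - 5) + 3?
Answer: -1175675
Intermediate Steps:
p = 4 (p = 1 + 3 = 4)
P = 28675 (P = (-127 - 28)*(4 - 189) = -155*(-185) = 28675)
M(O) = -8 (M(O) = 3 - 1*11 = 3 - 11 = -8)
(M(3 - 11) - 33)*P = (-8 - 33)*28675 = -41*28675 = -1175675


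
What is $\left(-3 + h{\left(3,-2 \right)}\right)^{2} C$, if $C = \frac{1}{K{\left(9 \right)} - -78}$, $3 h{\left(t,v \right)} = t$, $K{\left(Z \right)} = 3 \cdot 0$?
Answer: $\frac{2}{39} \approx 0.051282$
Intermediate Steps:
$K{\left(Z \right)} = 0$
$h{\left(t,v \right)} = \frac{t}{3}$
$C = \frac{1}{78}$ ($C = \frac{1}{0 - -78} = \frac{1}{0 + \left(-286 + 364\right)} = \frac{1}{0 + 78} = \frac{1}{78} \approx 0.012821$)
$\left(-3 + h{\left(3,-2 \right)}\right)^{2} C = \left(-3 + \frac{1}{3} \cdot 3\right)^{2} \cdot \frac{1}{78} = \left(-3 + 1\right)^{2} \cdot \frac{1}{78} = \left(-2\right)^{2} \cdot \frac{1}{78} = 4 \cdot \frac{1}{78} = \frac{2}{39}$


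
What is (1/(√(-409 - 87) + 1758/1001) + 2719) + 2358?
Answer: 1269461727689/250041530 - 1002001*I*√31/125020765 ≈ 5077.0 - 0.044624*I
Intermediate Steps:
(1/(√(-409 - 87) + 1758/1001) + 2719) + 2358 = (1/(√(-496) + 1758*(1/1001)) + 2719) + 2358 = (1/(4*I*√31 + 1758/1001) + 2719) + 2358 = (1/(1758/1001 + 4*I*√31) + 2719) + 2358 = (2719 + 1/(1758/1001 + 4*I*√31)) + 2358 = 5077 + 1/(1758/1001 + 4*I*√31)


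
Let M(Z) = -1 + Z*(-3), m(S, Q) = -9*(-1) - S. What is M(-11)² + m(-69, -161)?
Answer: 1102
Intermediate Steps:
m(S, Q) = 9 - S
M(Z) = -1 - 3*Z
M(-11)² + m(-69, -161) = (-1 - 3*(-11))² + (9 - 1*(-69)) = (-1 + 33)² + (9 + 69) = 32² + 78 = 1024 + 78 = 1102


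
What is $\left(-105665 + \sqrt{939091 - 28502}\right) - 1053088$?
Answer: $-1158753 + \sqrt{910589} \approx -1.1578 \cdot 10^{6}$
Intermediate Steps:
$\left(-105665 + \sqrt{939091 - 28502}\right) - 1053088 = \left(-105665 + \sqrt{910589}\right) - 1053088 = -1158753 + \sqrt{910589}$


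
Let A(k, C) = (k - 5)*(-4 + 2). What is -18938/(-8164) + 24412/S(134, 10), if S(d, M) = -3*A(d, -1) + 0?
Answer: 53489395/1579734 ≈ 33.860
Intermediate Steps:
A(k, C) = 10 - 2*k (A(k, C) = (-5 + k)*(-2) = 10 - 2*k)
S(d, M) = -30 + 6*d (S(d, M) = -3*(10 - 2*d) + 0 = (-30 + 6*d) + 0 = -30 + 6*d)
-18938/(-8164) + 24412/S(134, 10) = -18938/(-8164) + 24412/(-30 + 6*134) = -18938*(-1/8164) + 24412/(-30 + 804) = 9469/4082 + 24412/774 = 9469/4082 + 24412*(1/774) = 9469/4082 + 12206/387 = 53489395/1579734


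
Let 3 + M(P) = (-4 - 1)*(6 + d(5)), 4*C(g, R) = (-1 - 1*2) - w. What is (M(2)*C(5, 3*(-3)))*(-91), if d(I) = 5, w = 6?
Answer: -23751/2 ≈ -11876.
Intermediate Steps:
C(g, R) = -9/4 (C(g, R) = ((-1 - 1*2) - 1*6)/4 = ((-1 - 2) - 6)/4 = (-3 - 6)/4 = (¼)*(-9) = -9/4)
M(P) = -58 (M(P) = -3 + (-4 - 1)*(6 + 5) = -3 - 5*11 = -3 - 55 = -58)
(M(2)*C(5, 3*(-3)))*(-91) = -58*(-9/4)*(-91) = (261/2)*(-91) = -23751/2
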